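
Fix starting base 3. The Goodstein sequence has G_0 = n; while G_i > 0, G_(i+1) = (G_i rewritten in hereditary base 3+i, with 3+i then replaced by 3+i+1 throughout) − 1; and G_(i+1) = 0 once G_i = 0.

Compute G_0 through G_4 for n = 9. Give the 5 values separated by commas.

step 0: 9 = 3^2; sub 4 for 3: 4^2; = 16; G_1 = 16−1 = 15
step 1: 15 = 3·4 + 3; sub 5 for 4: 3·5 + 3; = 18; G_2 = 18−1 = 17
step 2: 17 = 3·5 + 2; sub 6 for 5: 3·6 + 2; = 20; G_3 = 20−1 = 19
step 3: 19 = 3·6 + 1; sub 7 for 6: 3·7 + 1; = 22; G_4 = 22−1 = 21

9, 15, 17, 19, 21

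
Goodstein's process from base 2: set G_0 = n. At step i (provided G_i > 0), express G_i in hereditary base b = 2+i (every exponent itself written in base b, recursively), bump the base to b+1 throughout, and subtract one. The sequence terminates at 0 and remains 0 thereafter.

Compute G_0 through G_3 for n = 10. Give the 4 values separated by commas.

10, 83, 1025, 15625

base 2: 10 = 2^(2 + 1) + 2; at 3: 3^(3 + 1) + 3 = 84; next = 83
base 3: 83 = 3^(3 + 1) + 2; at 4: 4^(4 + 1) + 2 = 1026; next = 1025
base 4: 1025 = 4^(4 + 1) + 1; at 5: 5^(5 + 1) + 1 = 15626; next = 15625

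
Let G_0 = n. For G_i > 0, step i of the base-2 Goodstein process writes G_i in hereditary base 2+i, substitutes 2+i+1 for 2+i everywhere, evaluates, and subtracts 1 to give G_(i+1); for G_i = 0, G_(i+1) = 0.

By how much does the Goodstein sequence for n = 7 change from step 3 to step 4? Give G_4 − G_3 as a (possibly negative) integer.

43530

(0) 7|_2 = 2^2 + 2 + 1 ↦ 3^3 + 3 + 1|_3 = 31 ⇒ 30
(1) 30|_3 = 3^3 + 3 ↦ 4^4 + 4|_4 = 260 ⇒ 259
(2) 259|_4 = 4^4 + 3 ↦ 5^5 + 3|_5 = 3128 ⇒ 3127
(3) 3127|_5 = 5^5 + 2 ↦ 6^6 + 2|_6 = 46658 ⇒ 46657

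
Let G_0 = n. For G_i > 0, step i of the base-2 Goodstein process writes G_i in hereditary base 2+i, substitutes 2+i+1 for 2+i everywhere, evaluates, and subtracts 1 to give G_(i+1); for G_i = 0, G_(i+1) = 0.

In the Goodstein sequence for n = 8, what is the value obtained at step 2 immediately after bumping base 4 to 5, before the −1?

6311

[0] 8 ≡ 2^(2 + 1) (base 2). Lift 3: 81. −1: 80.
[1] 80 ≡ 2·3^3 + 2·3^2 + 2·3 + 2 (base 3). Lift 4: 554. −1: 553.
[2] 553 ≡ 2·4^4 + 2·4^2 + 2·4 + 1 (base 4). Lift 5: 6311. −1: 6310.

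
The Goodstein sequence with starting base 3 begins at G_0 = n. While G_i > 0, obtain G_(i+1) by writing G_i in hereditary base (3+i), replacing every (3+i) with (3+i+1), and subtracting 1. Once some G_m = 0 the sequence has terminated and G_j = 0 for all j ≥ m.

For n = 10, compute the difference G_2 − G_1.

8

10 —HB3→ 3^2 + 1 —bump→ 4^2 + 1 = 17 —(−1)→ 16
16 —HB4→ 4^2 —bump→ 5^2 = 25 —(−1)→ 24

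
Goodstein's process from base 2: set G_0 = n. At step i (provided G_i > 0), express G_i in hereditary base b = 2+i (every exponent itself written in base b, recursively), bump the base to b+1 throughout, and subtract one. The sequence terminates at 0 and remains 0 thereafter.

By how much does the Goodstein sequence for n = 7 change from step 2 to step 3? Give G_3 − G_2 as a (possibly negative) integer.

G_0 = 7. HB_2(7) = 2^2 + 2 + 1. Bump = 31. G_1 = 30.
G_1 = 30. HB_3(30) = 3^3 + 3. Bump = 260. G_2 = 259.
G_2 = 259. HB_4(259) = 4^4 + 3. Bump = 3128. G_3 = 3127.

2868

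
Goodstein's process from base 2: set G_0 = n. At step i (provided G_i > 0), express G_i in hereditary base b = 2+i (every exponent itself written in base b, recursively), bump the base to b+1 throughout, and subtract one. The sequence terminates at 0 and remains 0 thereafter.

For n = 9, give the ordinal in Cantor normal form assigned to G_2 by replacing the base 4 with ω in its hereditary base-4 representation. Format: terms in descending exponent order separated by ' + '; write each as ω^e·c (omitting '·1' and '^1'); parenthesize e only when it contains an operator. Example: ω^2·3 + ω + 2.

ω^ω·3 + ω^3·3 + ω^2·3 + ω·3 + 3

G_0 = 9. HB_2(9) = 2^(2 + 1) + 1. Bump = 82. G_1 = 81.
G_1 = 81. HB_3(81) = 3^(3 + 1). Bump = 1024. G_2 = 1023.
G_2 = 1023. HB_4(1023) = 3·4^4 + 3·4^3 + 3·4^2 + 3·4 + 3. Bump = 9843. G_3 = 9842.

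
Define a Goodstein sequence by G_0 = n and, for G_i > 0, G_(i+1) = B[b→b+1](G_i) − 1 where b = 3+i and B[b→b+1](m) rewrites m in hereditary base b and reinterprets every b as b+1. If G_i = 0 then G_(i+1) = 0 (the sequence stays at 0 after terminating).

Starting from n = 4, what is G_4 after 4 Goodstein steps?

2

base 3: 4 = 3 + 1; at 4: 4 + 1 = 5; next = 4
base 4: 4 = 4; at 5: 5 = 5; next = 4
base 5: 4 = 4; at 6: 4 = 4; next = 3
base 6: 3 = 3; at 7: 3 = 3; next = 2
base 7: 2 = 2; at 8: 2 = 2; next = 1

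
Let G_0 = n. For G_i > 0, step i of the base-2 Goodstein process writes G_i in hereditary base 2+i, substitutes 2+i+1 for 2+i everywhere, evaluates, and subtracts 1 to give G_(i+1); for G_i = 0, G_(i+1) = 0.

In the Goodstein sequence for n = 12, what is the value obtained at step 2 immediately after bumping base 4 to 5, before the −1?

(0) 12|_2 = 2^(2 + 1) + 2^2 ↦ 3^(3 + 1) + 3^3|_3 = 108 ⇒ 107
(1) 107|_3 = 3^(3 + 1) + 2·3^2 + 2·3 + 2 ↦ 4^(4 + 1) + 2·4^2 + 2·4 + 2|_4 = 1066 ⇒ 1065
(2) 1065|_4 = 4^(4 + 1) + 2·4^2 + 2·4 + 1 ↦ 5^(5 + 1) + 2·5^2 + 2·5 + 1|_5 = 15686 ⇒ 15685

15686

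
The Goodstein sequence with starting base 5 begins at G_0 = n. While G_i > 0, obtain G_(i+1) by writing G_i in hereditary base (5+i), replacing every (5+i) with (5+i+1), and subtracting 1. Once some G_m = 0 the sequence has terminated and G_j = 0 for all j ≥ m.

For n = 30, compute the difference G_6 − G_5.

20

step 0: 30 = 5^2 + 5; sub 6 for 5: 6^2 + 6; = 42; G_1 = 42−1 = 41
step 1: 41 = 6^2 + 5; sub 7 for 6: 7^2 + 5; = 54; G_2 = 54−1 = 53
step 2: 53 = 7^2 + 4; sub 8 for 7: 8^2 + 4; = 68; G_3 = 68−1 = 67
step 3: 67 = 8^2 + 3; sub 9 for 8: 9^2 + 3; = 84; G_4 = 84−1 = 83
step 4: 83 = 9^2 + 2; sub 10 for 9: 10^2 + 2; = 102; G_5 = 102−1 = 101
step 5: 101 = 10^2 + 1; sub 11 for 10: 11^2 + 1; = 122; G_6 = 122−1 = 121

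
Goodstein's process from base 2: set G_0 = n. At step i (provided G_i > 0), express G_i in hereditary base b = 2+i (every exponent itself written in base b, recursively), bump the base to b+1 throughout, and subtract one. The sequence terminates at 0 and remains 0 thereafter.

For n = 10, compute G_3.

15625

G_0=10  [base 2] 2^(2 + 1) + 2  →[2↦3]→  3^(3 + 1) + 3 = 84  −1 ⇒ G_1=83
G_1=83  [base 3] 3^(3 + 1) + 2  →[3↦4]→  4^(4 + 1) + 2 = 1026  −1 ⇒ G_2=1025
G_2=1025  [base 4] 4^(4 + 1) + 1  →[4↦5]→  5^(5 + 1) + 1 = 15626  −1 ⇒ G_3=15625
G_3=15625  [base 5] 5^(5 + 1)  →[5↦6]→  6^(6 + 1) = 279936  −1 ⇒ G_4=279935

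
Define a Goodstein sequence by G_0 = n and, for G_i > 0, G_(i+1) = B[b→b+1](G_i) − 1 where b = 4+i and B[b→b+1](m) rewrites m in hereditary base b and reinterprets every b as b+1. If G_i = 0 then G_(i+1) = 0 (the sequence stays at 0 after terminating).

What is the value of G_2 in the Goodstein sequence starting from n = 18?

18 —HB4→ 4^2 + 2 —bump→ 5^2 + 2 = 27 —(−1)→ 26
26 —HB5→ 5^2 + 1 —bump→ 6^2 + 1 = 37 —(−1)→ 36

36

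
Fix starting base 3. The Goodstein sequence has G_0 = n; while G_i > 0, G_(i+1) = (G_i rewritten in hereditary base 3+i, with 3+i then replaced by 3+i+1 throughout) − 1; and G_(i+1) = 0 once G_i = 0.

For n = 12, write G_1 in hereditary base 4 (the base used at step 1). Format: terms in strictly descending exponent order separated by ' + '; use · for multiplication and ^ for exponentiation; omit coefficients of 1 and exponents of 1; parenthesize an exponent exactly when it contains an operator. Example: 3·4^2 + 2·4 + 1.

4^2 + 3

12 —HB3→ 3^2 + 3 —bump→ 4^2 + 4 = 20 —(−1)→ 19
19 —HB4→ 4^2 + 3 —bump→ 5^2 + 3 = 28 —(−1)→ 27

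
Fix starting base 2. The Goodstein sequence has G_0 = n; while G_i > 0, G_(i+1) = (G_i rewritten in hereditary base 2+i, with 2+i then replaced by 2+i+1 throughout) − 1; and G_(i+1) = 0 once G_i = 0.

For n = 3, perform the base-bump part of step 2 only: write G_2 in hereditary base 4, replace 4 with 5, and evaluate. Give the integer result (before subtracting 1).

i=0: 3 = 2 + 1 (b=2); 2→3: 3 + 1 = 4; 4−1 = 3
i=1: 3 = 3 (b=3); 3→4: 4 = 4; 4−1 = 3
i=2: 3 = 3 (b=4); 4→5: 3 = 3; 3−1 = 2

3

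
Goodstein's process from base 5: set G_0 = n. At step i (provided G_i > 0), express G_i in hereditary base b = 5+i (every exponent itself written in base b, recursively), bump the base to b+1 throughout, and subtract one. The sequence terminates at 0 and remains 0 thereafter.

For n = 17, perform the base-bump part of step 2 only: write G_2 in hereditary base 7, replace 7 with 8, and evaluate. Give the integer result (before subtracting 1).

G_0=17  [base 5] 3·5 + 2  →[5↦6]→  3·6 + 2 = 20  −1 ⇒ G_1=19
G_1=19  [base 6] 3·6 + 1  →[6↦7]→  3·7 + 1 = 22  −1 ⇒ G_2=21
G_2=21  [base 7] 3·7  →[7↦8]→  3·8 = 24  −1 ⇒ G_3=23

24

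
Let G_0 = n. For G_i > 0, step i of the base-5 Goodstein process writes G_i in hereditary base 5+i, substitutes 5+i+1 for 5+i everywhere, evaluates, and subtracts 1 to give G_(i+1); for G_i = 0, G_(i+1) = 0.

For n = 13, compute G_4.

[0] 13 ≡ 2·5 + 3 (base 5). Lift 6: 15. −1: 14.
[1] 14 ≡ 2·6 + 2 (base 6). Lift 7: 16. −1: 15.
[2] 15 ≡ 2·7 + 1 (base 7). Lift 8: 17. −1: 16.
[3] 16 ≡ 2·8 (base 8). Lift 9: 18. −1: 17.
[4] 17 ≡ 9 + 8 (base 9). Lift 10: 18. −1: 17.

17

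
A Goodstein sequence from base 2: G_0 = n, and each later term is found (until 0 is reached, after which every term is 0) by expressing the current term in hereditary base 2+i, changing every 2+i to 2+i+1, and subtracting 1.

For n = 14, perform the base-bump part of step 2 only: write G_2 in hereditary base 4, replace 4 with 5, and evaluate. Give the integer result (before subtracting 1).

18751

G_0 = 14. HB_2(14) = 2^(2 + 1) + 2^2 + 2. Bump = 111. G_1 = 110.
G_1 = 110. HB_3(110) = 3^(3 + 1) + 3^3 + 2. Bump = 1282. G_2 = 1281.
G_2 = 1281. HB_4(1281) = 4^(4 + 1) + 4^4 + 1. Bump = 18751. G_3 = 18750.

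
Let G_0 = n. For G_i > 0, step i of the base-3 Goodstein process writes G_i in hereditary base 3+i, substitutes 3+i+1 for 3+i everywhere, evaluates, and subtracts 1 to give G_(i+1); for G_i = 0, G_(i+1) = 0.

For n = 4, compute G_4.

2

[0] 4 ≡ 3 + 1 (base 3). Lift 4: 5. −1: 4.
[1] 4 ≡ 4 (base 4). Lift 5: 5. −1: 4.
[2] 4 ≡ 4 (base 5). Lift 6: 4. −1: 3.
[3] 3 ≡ 3 (base 6). Lift 7: 3. −1: 2.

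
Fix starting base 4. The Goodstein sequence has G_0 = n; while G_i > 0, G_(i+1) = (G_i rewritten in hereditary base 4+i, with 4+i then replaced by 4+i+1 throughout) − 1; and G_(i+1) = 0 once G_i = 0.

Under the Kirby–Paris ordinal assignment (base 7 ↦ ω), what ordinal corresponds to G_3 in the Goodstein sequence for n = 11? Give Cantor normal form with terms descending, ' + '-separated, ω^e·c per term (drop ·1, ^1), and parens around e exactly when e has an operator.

ω·2

(0) 11|_4 = 2·4 + 3 ↦ 2·5 + 3|_5 = 13 ⇒ 12
(1) 12|_5 = 2·5 + 2 ↦ 2·6 + 2|_6 = 14 ⇒ 13
(2) 13|_6 = 2·6 + 1 ↦ 2·7 + 1|_7 = 15 ⇒ 14
(3) 14|_7 = 2·7 ↦ 2·8|_8 = 16 ⇒ 15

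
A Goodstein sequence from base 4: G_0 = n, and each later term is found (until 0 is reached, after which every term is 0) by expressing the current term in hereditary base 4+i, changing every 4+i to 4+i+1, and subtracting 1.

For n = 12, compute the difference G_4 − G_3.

1

[0] 12 ≡ 3·4 (base 4). Lift 5: 15. −1: 14.
[1] 14 ≡ 2·5 + 4 (base 5). Lift 6: 16. −1: 15.
[2] 15 ≡ 2·6 + 3 (base 6). Lift 7: 17. −1: 16.
[3] 16 ≡ 2·7 + 2 (base 7). Lift 8: 18. −1: 17.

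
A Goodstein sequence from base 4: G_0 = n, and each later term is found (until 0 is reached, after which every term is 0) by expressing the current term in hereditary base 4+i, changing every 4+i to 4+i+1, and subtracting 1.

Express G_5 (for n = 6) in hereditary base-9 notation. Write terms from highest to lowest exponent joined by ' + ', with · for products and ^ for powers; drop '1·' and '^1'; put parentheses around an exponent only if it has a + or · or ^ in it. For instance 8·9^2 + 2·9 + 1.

step 0: 6 = 4 + 2; sub 5 for 4: 5 + 2; = 7; G_1 = 7−1 = 6
step 1: 6 = 5 + 1; sub 6 for 5: 6 + 1; = 7; G_2 = 7−1 = 6
step 2: 6 = 6; sub 7 for 6: 7; = 7; G_3 = 7−1 = 6
step 3: 6 = 6; sub 8 for 7: 6; = 6; G_4 = 6−1 = 5
step 4: 5 = 5; sub 9 for 8: 5; = 5; G_5 = 5−1 = 4

4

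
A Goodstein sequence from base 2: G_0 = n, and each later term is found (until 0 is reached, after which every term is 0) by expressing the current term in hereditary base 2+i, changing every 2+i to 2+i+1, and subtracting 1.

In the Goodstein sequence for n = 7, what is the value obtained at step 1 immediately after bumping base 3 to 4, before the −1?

260

base 2: 7 = 2^2 + 2 + 1; at 3: 3^3 + 3 + 1 = 31; next = 30
base 3: 30 = 3^3 + 3; at 4: 4^4 + 4 = 260; next = 259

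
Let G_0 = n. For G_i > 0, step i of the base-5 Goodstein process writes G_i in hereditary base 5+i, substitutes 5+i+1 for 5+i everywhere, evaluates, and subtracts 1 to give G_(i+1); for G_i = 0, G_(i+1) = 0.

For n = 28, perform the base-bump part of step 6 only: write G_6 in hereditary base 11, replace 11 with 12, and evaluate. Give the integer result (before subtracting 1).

G_0=28  [base 5] 5^2 + 3  →[5↦6]→  6^2 + 3 = 39  −1 ⇒ G_1=38
G_1=38  [base 6] 6^2 + 2  →[6↦7]→  7^2 + 2 = 51  −1 ⇒ G_2=50
G_2=50  [base 7] 7^2 + 1  →[7↦8]→  8^2 + 1 = 65  −1 ⇒ G_3=64
G_3=64  [base 8] 8^2  →[8↦9]→  9^2 = 81  −1 ⇒ G_4=80
G_4=80  [base 9] 8·9 + 8  →[9↦10]→  8·10 + 8 = 88  −1 ⇒ G_5=87
G_5=87  [base 10] 8·10 + 7  →[10↦11]→  8·11 + 7 = 95  −1 ⇒ G_6=94

102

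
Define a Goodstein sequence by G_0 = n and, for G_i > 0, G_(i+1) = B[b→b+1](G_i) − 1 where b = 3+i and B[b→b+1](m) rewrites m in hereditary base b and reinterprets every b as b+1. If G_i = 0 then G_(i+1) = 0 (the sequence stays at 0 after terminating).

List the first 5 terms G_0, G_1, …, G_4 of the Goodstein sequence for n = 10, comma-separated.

i=0: 10 = 3^2 + 1 (b=3); 3→4: 4^2 + 1 = 17; 17−1 = 16
i=1: 16 = 4^2 (b=4); 4→5: 5^2 = 25; 25−1 = 24
i=2: 24 = 4·5 + 4 (b=5); 5→6: 4·6 + 4 = 28; 28−1 = 27
i=3: 27 = 4·6 + 3 (b=6); 6→7: 4·7 + 3 = 31; 31−1 = 30

10, 16, 24, 27, 30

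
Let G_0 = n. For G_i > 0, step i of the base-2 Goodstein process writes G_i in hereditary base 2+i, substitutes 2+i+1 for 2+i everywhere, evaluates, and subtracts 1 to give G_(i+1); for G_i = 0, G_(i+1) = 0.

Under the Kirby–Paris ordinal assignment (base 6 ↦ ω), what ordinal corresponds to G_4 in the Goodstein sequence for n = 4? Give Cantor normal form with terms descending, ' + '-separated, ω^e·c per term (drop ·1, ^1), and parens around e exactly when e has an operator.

[0] 4 ≡ 2^2 (base 2). Lift 3: 27. −1: 26.
[1] 26 ≡ 2·3^2 + 2·3 + 2 (base 3). Lift 4: 42. −1: 41.
[2] 41 ≡ 2·4^2 + 2·4 + 1 (base 4). Lift 5: 61. −1: 60.
[3] 60 ≡ 2·5^2 + 2·5 (base 5). Lift 6: 84. −1: 83.

ω^2·2 + ω + 5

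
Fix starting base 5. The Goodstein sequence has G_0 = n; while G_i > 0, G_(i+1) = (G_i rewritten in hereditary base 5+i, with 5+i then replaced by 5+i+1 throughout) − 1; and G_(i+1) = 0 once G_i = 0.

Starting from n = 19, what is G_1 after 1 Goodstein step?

G_0=19  [base 5] 3·5 + 4  →[5↦6]→  3·6 + 4 = 22  −1 ⇒ G_1=21
G_1=21  [base 6] 3·6 + 3  →[6↦7]→  3·7 + 3 = 24  −1 ⇒ G_2=23

21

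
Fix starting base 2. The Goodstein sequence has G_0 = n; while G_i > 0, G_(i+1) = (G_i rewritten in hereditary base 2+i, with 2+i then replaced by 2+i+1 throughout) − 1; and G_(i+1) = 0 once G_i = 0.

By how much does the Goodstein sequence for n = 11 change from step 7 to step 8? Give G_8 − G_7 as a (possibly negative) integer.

67328168473

G_0 = 11. HB_2(11) = 2^(2 + 1) + 2 + 1. Bump = 85. G_1 = 84.
G_1 = 84. HB_3(84) = 3^(3 + 1) + 3. Bump = 1028. G_2 = 1027.
G_2 = 1027. HB_4(1027) = 4^(4 + 1) + 3. Bump = 15628. G_3 = 15627.
G_3 = 15627. HB_5(15627) = 5^(5 + 1) + 2. Bump = 279938. G_4 = 279937.
G_4 = 279937. HB_6(279937) = 6^(6 + 1) + 1. Bump = 5764802. G_5 = 5764801.
G_5 = 5764801. HB_7(5764801) = 7^(7 + 1). Bump = 134217728. G_6 = 134217727.
G_6 = 134217727. HB_8(134217727) = 7·8^8 + 7·8^7 + 7·8^6 + 7·8^5 + 7·8^4 + 7·8^3 + 7·8^2 + 7·8 + 7. Bump = 2749609303. G_7 = 2749609302.
G_7 = 2749609302. HB_9(2749609302) = 7·9^9 + 7·9^7 + 7·9^6 + 7·9^5 + 7·9^4 + 7·9^3 + 7·9^2 + 7·9 + 6. Bump = 70077777776. G_8 = 70077777775.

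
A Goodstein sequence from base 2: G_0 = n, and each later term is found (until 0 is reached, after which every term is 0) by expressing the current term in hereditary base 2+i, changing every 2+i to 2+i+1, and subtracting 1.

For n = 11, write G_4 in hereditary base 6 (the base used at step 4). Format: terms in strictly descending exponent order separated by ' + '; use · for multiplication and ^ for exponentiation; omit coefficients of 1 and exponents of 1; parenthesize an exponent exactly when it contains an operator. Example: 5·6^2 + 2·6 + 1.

6^(6 + 1) + 1

G_0 = 11. HB_2(11) = 2^(2 + 1) + 2 + 1. Bump = 85. G_1 = 84.
G_1 = 84. HB_3(84) = 3^(3 + 1) + 3. Bump = 1028. G_2 = 1027.
G_2 = 1027. HB_4(1027) = 4^(4 + 1) + 3. Bump = 15628. G_3 = 15627.
G_3 = 15627. HB_5(15627) = 5^(5 + 1) + 2. Bump = 279938. G_4 = 279937.
G_4 = 279937. HB_6(279937) = 6^(6 + 1) + 1. Bump = 5764802. G_5 = 5764801.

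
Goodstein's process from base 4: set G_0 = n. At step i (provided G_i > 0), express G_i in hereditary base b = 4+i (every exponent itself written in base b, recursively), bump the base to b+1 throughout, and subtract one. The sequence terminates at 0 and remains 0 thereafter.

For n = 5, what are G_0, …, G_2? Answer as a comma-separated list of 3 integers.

5, 5, 5

[0] 5 ≡ 4 + 1 (base 4). Lift 5: 6. −1: 5.
[1] 5 ≡ 5 (base 5). Lift 6: 6. −1: 5.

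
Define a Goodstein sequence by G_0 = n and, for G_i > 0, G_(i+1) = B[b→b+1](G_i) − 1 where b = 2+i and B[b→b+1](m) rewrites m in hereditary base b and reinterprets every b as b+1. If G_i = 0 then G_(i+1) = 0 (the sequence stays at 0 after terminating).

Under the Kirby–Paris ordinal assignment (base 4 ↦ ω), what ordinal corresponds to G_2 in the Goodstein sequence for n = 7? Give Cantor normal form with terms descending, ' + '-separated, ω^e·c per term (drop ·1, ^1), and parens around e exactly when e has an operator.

G_0=7  [base 2] 2^2 + 2 + 1  →[2↦3]→  3^3 + 3 + 1 = 31  −1 ⇒ G_1=30
G_1=30  [base 3] 3^3 + 3  →[3↦4]→  4^4 + 4 = 260  −1 ⇒ G_2=259
G_2=259  [base 4] 4^4 + 3  →[4↦5]→  5^5 + 3 = 3128  −1 ⇒ G_3=3127

ω^ω + 3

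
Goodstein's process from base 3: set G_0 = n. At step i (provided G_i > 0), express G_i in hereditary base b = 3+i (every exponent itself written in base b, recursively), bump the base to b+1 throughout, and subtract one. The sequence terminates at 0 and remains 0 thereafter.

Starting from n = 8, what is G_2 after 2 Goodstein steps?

step 0: 8 = 2·3 + 2; sub 4 for 3: 2·4 + 2; = 10; G_1 = 10−1 = 9
step 1: 9 = 2·4 + 1; sub 5 for 4: 2·5 + 1; = 11; G_2 = 11−1 = 10

10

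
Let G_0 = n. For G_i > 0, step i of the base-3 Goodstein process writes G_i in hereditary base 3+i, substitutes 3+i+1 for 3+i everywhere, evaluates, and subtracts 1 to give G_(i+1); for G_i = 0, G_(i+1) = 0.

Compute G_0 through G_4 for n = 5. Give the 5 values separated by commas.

(0) 5|_3 = 3 + 2 ↦ 4 + 2|_4 = 6 ⇒ 5
(1) 5|_4 = 4 + 1 ↦ 5 + 1|_5 = 6 ⇒ 5
(2) 5|_5 = 5 ↦ 6|_6 = 6 ⇒ 5
(3) 5|_6 = 5 ↦ 5|_7 = 5 ⇒ 4

5, 5, 5, 5, 4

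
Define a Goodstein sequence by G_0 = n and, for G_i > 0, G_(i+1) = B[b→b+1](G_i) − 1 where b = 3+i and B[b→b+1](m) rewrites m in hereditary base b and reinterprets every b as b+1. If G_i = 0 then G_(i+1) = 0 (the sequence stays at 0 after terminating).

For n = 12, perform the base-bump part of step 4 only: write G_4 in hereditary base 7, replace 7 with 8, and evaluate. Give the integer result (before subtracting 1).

12 —HB3→ 3^2 + 3 —bump→ 4^2 + 4 = 20 —(−1)→ 19
19 —HB4→ 4^2 + 3 —bump→ 5^2 + 3 = 28 —(−1)→ 27
27 —HB5→ 5^2 + 2 —bump→ 6^2 + 2 = 38 —(−1)→ 37
37 —HB6→ 6^2 + 1 —bump→ 7^2 + 1 = 50 —(−1)→ 49
49 —HB7→ 7^2 —bump→ 8^2 = 64 —(−1)→ 63

64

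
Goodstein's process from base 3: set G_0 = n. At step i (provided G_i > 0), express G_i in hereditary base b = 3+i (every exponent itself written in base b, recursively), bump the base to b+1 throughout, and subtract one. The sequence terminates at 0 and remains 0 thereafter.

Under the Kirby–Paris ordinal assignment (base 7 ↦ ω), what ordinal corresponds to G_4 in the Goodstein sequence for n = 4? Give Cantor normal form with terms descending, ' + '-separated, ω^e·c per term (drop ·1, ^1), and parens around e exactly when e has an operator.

i=0: 4 = 3 + 1 (b=3); 3→4: 4 + 1 = 5; 5−1 = 4
i=1: 4 = 4 (b=4); 4→5: 5 = 5; 5−1 = 4
i=2: 4 = 4 (b=5); 5→6: 4 = 4; 4−1 = 3
i=3: 3 = 3 (b=6); 6→7: 3 = 3; 3−1 = 2
i=4: 2 = 2 (b=7); 7→8: 2 = 2; 2−1 = 1

2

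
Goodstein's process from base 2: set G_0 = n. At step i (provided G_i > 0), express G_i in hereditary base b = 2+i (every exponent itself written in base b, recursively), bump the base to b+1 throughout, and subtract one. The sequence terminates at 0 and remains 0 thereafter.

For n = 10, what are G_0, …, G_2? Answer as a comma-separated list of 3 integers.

10, 83, 1025

step 0: 10 = 2^(2 + 1) + 2; sub 3 for 2: 3^(3 + 1) + 3; = 84; G_1 = 84−1 = 83
step 1: 83 = 3^(3 + 1) + 2; sub 4 for 3: 4^(4 + 1) + 2; = 1026; G_2 = 1026−1 = 1025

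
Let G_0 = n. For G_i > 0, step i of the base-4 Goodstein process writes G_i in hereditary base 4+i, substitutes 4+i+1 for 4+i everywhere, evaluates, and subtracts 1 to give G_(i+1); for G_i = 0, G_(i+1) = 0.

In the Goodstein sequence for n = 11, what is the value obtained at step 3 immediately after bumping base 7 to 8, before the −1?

[0] 11 ≡ 2·4 + 3 (base 4). Lift 5: 13. −1: 12.
[1] 12 ≡ 2·5 + 2 (base 5). Lift 6: 14. −1: 13.
[2] 13 ≡ 2·6 + 1 (base 6). Lift 7: 15. −1: 14.
[3] 14 ≡ 2·7 (base 7). Lift 8: 16. −1: 15.

16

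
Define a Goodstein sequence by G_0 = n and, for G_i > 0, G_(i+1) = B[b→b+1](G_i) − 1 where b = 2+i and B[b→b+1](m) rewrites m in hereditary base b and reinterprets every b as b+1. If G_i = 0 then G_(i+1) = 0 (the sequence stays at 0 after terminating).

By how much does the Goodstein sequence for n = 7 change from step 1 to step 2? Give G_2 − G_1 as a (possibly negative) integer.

(0) 7|_2 = 2^2 + 2 + 1 ↦ 3^3 + 3 + 1|_3 = 31 ⇒ 30
(1) 30|_3 = 3^3 + 3 ↦ 4^4 + 4|_4 = 260 ⇒ 259

229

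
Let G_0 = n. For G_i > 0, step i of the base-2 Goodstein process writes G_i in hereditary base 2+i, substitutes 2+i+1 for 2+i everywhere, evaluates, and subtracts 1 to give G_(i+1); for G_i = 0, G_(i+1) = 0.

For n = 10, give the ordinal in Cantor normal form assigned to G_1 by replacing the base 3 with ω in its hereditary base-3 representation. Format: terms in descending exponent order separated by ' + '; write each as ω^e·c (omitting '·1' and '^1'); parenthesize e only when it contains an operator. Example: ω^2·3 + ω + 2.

ω^(ω + 1) + 2

[0] 10 ≡ 2^(2 + 1) + 2 (base 2). Lift 3: 84. −1: 83.
[1] 83 ≡ 3^(3 + 1) + 2 (base 3). Lift 4: 1026. −1: 1025.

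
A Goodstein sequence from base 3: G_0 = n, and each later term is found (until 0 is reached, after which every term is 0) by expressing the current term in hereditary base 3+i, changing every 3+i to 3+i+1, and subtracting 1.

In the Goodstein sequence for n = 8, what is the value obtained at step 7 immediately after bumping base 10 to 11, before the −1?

[0] 8 ≡ 2·3 + 2 (base 3). Lift 4: 10. −1: 9.
[1] 9 ≡ 2·4 + 1 (base 4). Lift 5: 11. −1: 10.
[2] 10 ≡ 2·5 (base 5). Lift 6: 12. −1: 11.
[3] 11 ≡ 6 + 5 (base 6). Lift 7: 12. −1: 11.
[4] 11 ≡ 7 + 4 (base 7). Lift 8: 12. −1: 11.
[5] 11 ≡ 8 + 3 (base 8). Lift 9: 12. −1: 11.
[6] 11 ≡ 9 + 2 (base 9). Lift 10: 12. −1: 11.
[7] 11 ≡ 10 + 1 (base 10). Lift 11: 12. −1: 11.

12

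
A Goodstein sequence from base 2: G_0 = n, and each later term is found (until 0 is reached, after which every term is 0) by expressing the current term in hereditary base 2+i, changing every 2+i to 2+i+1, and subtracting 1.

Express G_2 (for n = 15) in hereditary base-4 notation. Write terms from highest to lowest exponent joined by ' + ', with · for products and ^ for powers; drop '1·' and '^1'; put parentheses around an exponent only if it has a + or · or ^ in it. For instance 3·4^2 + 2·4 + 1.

4^(4 + 1) + 4^4 + 3

step 0: 15 = 2^(2 + 1) + 2^2 + 2 + 1; sub 3 for 2: 3^(3 + 1) + 3^3 + 3 + 1; = 112; G_1 = 112−1 = 111
step 1: 111 = 3^(3 + 1) + 3^3 + 3; sub 4 for 3: 4^(4 + 1) + 4^4 + 4; = 1284; G_2 = 1284−1 = 1283
step 2: 1283 = 4^(4 + 1) + 4^4 + 3; sub 5 for 4: 5^(5 + 1) + 5^5 + 3; = 18753; G_3 = 18753−1 = 18752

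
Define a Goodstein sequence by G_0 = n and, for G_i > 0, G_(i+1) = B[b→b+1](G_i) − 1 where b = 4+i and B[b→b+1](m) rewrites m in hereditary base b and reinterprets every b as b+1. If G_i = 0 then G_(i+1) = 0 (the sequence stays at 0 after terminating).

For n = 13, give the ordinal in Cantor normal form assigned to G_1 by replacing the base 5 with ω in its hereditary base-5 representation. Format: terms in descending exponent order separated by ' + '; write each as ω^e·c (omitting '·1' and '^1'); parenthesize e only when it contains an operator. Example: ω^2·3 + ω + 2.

ω·3

G_0 = 13. HB_4(13) = 3·4 + 1. Bump = 16. G_1 = 15.
G_1 = 15. HB_5(15) = 3·5. Bump = 18. G_2 = 17.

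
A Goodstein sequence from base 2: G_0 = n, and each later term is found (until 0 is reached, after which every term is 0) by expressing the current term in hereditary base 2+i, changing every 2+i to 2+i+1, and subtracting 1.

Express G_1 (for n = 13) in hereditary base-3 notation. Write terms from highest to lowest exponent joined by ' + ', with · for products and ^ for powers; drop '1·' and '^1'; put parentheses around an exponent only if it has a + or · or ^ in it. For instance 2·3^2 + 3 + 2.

3^(3 + 1) + 3^3

base 2: 13 = 2^(2 + 1) + 2^2 + 1; at 3: 3^(3 + 1) + 3^3 + 1 = 109; next = 108
base 3: 108 = 3^(3 + 1) + 3^3; at 4: 4^(4 + 1) + 4^4 = 1280; next = 1279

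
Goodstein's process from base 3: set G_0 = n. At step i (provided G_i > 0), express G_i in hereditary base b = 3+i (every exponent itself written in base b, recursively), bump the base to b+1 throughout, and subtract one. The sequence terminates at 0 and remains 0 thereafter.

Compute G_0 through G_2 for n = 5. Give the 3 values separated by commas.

base 3: 5 = 3 + 2; at 4: 4 + 2 = 6; next = 5
base 4: 5 = 4 + 1; at 5: 5 + 1 = 6; next = 5

5, 5, 5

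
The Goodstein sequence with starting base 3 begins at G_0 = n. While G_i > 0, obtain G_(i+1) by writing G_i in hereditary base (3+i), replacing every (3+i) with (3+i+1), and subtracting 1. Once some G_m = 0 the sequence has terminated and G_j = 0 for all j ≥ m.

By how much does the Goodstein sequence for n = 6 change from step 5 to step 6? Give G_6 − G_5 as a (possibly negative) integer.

-1

base 3: 6 = 2·3; at 4: 2·4 = 8; next = 7
base 4: 7 = 4 + 3; at 5: 5 + 3 = 8; next = 7
base 5: 7 = 5 + 2; at 6: 6 + 2 = 8; next = 7
base 6: 7 = 6 + 1; at 7: 7 + 1 = 8; next = 7
base 7: 7 = 7; at 8: 8 = 8; next = 7
base 8: 7 = 7; at 9: 7 = 7; next = 6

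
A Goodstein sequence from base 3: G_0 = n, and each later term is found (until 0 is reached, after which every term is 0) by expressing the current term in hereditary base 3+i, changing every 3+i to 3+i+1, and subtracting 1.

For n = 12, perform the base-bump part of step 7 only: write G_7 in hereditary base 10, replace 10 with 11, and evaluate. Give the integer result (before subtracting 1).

82

(0) 12|_3 = 3^2 + 3 ↦ 4^2 + 4|_4 = 20 ⇒ 19
(1) 19|_4 = 4^2 + 3 ↦ 5^2 + 3|_5 = 28 ⇒ 27
(2) 27|_5 = 5^2 + 2 ↦ 6^2 + 2|_6 = 38 ⇒ 37
(3) 37|_6 = 6^2 + 1 ↦ 7^2 + 1|_7 = 50 ⇒ 49
(4) 49|_7 = 7^2 ↦ 8^2|_8 = 64 ⇒ 63
(5) 63|_8 = 7·8 + 7 ↦ 7·9 + 7|_9 = 70 ⇒ 69
(6) 69|_9 = 7·9 + 6 ↦ 7·10 + 6|_10 = 76 ⇒ 75
(7) 75|_10 = 7·10 + 5 ↦ 7·11 + 5|_11 = 82 ⇒ 81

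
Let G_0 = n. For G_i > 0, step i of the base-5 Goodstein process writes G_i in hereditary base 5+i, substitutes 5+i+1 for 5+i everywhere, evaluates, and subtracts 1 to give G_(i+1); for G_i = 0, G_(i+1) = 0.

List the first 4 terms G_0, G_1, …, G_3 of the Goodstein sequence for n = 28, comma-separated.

G_0 = 28. HB_5(28) = 5^2 + 3. Bump = 39. G_1 = 38.
G_1 = 38. HB_6(38) = 6^2 + 2. Bump = 51. G_2 = 50.
G_2 = 50. HB_7(50) = 7^2 + 1. Bump = 65. G_3 = 64.

28, 38, 50, 64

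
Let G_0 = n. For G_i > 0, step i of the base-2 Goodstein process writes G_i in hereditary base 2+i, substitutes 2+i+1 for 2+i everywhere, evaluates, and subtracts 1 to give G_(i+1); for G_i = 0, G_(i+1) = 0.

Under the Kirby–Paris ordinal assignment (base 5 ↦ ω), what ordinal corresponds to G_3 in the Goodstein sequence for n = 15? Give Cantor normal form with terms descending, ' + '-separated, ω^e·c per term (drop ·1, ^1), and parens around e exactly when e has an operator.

ω^(ω + 1) + ω^ω + 2

(0) 15|_2 = 2^(2 + 1) + 2^2 + 2 + 1 ↦ 3^(3 + 1) + 3^3 + 3 + 1|_3 = 112 ⇒ 111
(1) 111|_3 = 3^(3 + 1) + 3^3 + 3 ↦ 4^(4 + 1) + 4^4 + 4|_4 = 1284 ⇒ 1283
(2) 1283|_4 = 4^(4 + 1) + 4^4 + 3 ↦ 5^(5 + 1) + 5^5 + 3|_5 = 18753 ⇒ 18752
(3) 18752|_5 = 5^(5 + 1) + 5^5 + 2 ↦ 6^(6 + 1) + 6^6 + 2|_6 = 326594 ⇒ 326593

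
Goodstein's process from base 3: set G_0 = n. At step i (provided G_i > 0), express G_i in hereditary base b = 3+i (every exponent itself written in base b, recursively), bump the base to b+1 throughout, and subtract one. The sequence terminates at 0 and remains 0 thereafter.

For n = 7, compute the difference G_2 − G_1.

base 3: 7 = 2·3 + 1; at 4: 2·4 + 1 = 9; next = 8
base 4: 8 = 2·4; at 5: 2·5 = 10; next = 9

1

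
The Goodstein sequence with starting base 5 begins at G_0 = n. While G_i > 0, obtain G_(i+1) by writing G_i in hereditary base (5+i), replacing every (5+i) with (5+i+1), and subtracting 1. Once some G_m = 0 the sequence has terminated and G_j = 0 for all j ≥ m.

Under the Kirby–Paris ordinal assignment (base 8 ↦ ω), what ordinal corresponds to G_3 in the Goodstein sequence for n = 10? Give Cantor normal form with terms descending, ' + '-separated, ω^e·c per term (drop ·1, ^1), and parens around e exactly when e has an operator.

step 0: 10 = 2·5; sub 6 for 5: 2·6; = 12; G_1 = 12−1 = 11
step 1: 11 = 6 + 5; sub 7 for 6: 7 + 5; = 12; G_2 = 12−1 = 11
step 2: 11 = 7 + 4; sub 8 for 7: 8 + 4; = 12; G_3 = 12−1 = 11
step 3: 11 = 8 + 3; sub 9 for 8: 9 + 3; = 12; G_4 = 12−1 = 11

ω + 3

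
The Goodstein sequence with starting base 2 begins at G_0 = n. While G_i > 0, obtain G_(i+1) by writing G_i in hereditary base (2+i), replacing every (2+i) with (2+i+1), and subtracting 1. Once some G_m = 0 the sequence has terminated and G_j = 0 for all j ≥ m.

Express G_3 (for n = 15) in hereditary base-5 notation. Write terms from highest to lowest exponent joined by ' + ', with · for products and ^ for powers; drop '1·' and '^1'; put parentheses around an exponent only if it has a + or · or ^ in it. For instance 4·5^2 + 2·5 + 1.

15 —HB2→ 2^(2 + 1) + 2^2 + 2 + 1 —bump→ 3^(3 + 1) + 3^3 + 3 + 1 = 112 —(−1)→ 111
111 —HB3→ 3^(3 + 1) + 3^3 + 3 —bump→ 4^(4 + 1) + 4^4 + 4 = 1284 —(−1)→ 1283
1283 —HB4→ 4^(4 + 1) + 4^4 + 3 —bump→ 5^(5 + 1) + 5^5 + 3 = 18753 —(−1)→ 18752
18752 —HB5→ 5^(5 + 1) + 5^5 + 2 —bump→ 6^(6 + 1) + 6^6 + 2 = 326594 —(−1)→ 326593

5^(5 + 1) + 5^5 + 2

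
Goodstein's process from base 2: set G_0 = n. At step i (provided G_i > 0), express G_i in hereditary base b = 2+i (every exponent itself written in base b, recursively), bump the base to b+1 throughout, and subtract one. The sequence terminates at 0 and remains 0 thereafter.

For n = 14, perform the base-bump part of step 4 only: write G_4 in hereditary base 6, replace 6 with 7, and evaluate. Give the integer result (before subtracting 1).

[0] 14 ≡ 2^(2 + 1) + 2^2 + 2 (base 2). Lift 3: 111. −1: 110.
[1] 110 ≡ 3^(3 + 1) + 3^3 + 2 (base 3). Lift 4: 1282. −1: 1281.
[2] 1281 ≡ 4^(4 + 1) + 4^4 + 1 (base 4). Lift 5: 18751. −1: 18750.
[3] 18750 ≡ 5^(5 + 1) + 5^5 (base 5). Lift 6: 326592. −1: 326591.
[4] 326591 ≡ 6^(6 + 1) + 5·6^5 + 5·6^4 + 5·6^3 + 5·6^2 + 5·6 + 5 (base 6). Lift 7: 5862841. −1: 5862840.

5862841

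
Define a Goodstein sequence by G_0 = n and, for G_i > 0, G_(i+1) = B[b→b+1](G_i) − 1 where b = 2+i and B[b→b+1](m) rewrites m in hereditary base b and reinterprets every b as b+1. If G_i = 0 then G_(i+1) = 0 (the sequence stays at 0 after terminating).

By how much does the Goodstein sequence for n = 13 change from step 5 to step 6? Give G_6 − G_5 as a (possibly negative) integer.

128453481

step 0: 13 = 2^(2 + 1) + 2^2 + 1; sub 3 for 2: 3^(3 + 1) + 3^3 + 1; = 109; G_1 = 109−1 = 108
step 1: 108 = 3^(3 + 1) + 3^3; sub 4 for 3: 4^(4 + 1) + 4^4; = 1280; G_2 = 1280−1 = 1279
step 2: 1279 = 4^(4 + 1) + 3·4^3 + 3·4^2 + 3·4 + 3; sub 5 for 4: 5^(5 + 1) + 3·5^3 + 3·5^2 + 3·5 + 3; = 16093; G_3 = 16093−1 = 16092
step 3: 16092 = 5^(5 + 1) + 3·5^3 + 3·5^2 + 3·5 + 2; sub 6 for 5: 6^(6 + 1) + 3·6^3 + 3·6^2 + 3·6 + 2; = 280712; G_4 = 280712−1 = 280711
step 4: 280711 = 6^(6 + 1) + 3·6^3 + 3·6^2 + 3·6 + 1; sub 7 for 6: 7^(7 + 1) + 3·7^3 + 3·7^2 + 3·7 + 1; = 5765999; G_5 = 5765999−1 = 5765998
step 5: 5765998 = 7^(7 + 1) + 3·7^3 + 3·7^2 + 3·7; sub 8 for 7: 8^(8 + 1) + 3·8^3 + 3·8^2 + 3·8; = 134219480; G_6 = 134219480−1 = 134219479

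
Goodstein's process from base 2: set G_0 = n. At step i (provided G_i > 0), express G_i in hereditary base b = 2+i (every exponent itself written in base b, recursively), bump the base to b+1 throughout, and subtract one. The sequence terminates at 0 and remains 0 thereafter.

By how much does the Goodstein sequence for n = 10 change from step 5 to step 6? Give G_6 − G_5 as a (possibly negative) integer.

79857569

10 —HB2→ 2^(2 + 1) + 2 —bump→ 3^(3 + 1) + 3 = 84 —(−1)→ 83
83 —HB3→ 3^(3 + 1) + 2 —bump→ 4^(4 + 1) + 2 = 1026 —(−1)→ 1025
1025 —HB4→ 4^(4 + 1) + 1 —bump→ 5^(5 + 1) + 1 = 15626 —(−1)→ 15625
15625 —HB5→ 5^(5 + 1) —bump→ 6^(6 + 1) = 279936 —(−1)→ 279935
279935 —HB6→ 5·6^6 + 5·6^5 + 5·6^4 + 5·6^3 + 5·6^2 + 5·6 + 5 —bump→ 5·7^7 + 5·7^5 + 5·7^4 + 5·7^3 + 5·7^2 + 5·7 + 5 = 4215755 —(−1)→ 4215754
4215754 —HB7→ 5·7^7 + 5·7^5 + 5·7^4 + 5·7^3 + 5·7^2 + 5·7 + 4 —bump→ 5·8^8 + 5·8^5 + 5·8^4 + 5·8^3 + 5·8^2 + 5·8 + 4 = 84073324 —(−1)→ 84073323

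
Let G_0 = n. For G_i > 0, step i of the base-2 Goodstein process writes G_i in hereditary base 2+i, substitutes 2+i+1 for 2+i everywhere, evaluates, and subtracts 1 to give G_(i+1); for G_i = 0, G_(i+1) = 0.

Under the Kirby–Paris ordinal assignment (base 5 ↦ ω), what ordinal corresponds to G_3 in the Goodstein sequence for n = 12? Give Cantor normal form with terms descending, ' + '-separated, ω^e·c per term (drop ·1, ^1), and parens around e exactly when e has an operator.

G_0=12  [base 2] 2^(2 + 1) + 2^2  →[2↦3]→  3^(3 + 1) + 3^3 = 108  −1 ⇒ G_1=107
G_1=107  [base 3] 3^(3 + 1) + 2·3^2 + 2·3 + 2  →[3↦4]→  4^(4 + 1) + 2·4^2 + 2·4 + 2 = 1066  −1 ⇒ G_2=1065
G_2=1065  [base 4] 4^(4 + 1) + 2·4^2 + 2·4 + 1  →[4↦5]→  5^(5 + 1) + 2·5^2 + 2·5 + 1 = 15686  −1 ⇒ G_3=15685

ω^(ω + 1) + ω^2·2 + ω·2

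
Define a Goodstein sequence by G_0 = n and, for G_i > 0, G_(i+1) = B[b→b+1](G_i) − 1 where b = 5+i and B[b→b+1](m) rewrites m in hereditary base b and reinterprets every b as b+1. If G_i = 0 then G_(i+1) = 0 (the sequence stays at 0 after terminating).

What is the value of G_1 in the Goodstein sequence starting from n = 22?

i=0: 22 = 4·5 + 2 (b=5); 5→6: 4·6 + 2 = 26; 26−1 = 25
i=1: 25 = 4·6 + 1 (b=6); 6→7: 4·7 + 1 = 29; 29−1 = 28

25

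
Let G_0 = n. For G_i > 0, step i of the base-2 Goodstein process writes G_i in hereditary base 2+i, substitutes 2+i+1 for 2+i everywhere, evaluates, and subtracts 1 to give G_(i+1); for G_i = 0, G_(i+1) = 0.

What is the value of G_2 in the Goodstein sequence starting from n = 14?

1281

(0) 14|_2 = 2^(2 + 1) + 2^2 + 2 ↦ 3^(3 + 1) + 3^3 + 3|_3 = 111 ⇒ 110
(1) 110|_3 = 3^(3 + 1) + 3^3 + 2 ↦ 4^(4 + 1) + 4^4 + 2|_4 = 1282 ⇒ 1281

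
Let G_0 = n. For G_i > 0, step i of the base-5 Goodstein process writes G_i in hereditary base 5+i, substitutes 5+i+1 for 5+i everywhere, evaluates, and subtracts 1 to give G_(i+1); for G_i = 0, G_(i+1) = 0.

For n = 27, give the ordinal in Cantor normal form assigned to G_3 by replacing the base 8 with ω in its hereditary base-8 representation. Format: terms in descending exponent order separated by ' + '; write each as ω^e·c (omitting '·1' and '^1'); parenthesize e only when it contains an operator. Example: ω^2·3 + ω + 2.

27 —HB5→ 5^2 + 2 —bump→ 6^2 + 2 = 38 —(−1)→ 37
37 —HB6→ 6^2 + 1 —bump→ 7^2 + 1 = 50 —(−1)→ 49
49 —HB7→ 7^2 —bump→ 8^2 = 64 —(−1)→ 63
63 —HB8→ 7·8 + 7 —bump→ 7·9 + 7 = 70 —(−1)→ 69

ω·7 + 7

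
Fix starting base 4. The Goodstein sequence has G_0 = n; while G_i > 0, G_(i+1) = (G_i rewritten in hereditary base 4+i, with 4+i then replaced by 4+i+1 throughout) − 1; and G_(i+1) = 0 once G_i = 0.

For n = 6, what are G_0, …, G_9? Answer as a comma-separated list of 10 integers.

6 —HB4→ 4 + 2 —bump→ 5 + 2 = 7 —(−1)→ 6
6 —HB5→ 5 + 1 —bump→ 6 + 1 = 7 —(−1)→ 6
6 —HB6→ 6 —bump→ 7 = 7 —(−1)→ 6
6 —HB7→ 6 —bump→ 6 = 6 —(−1)→ 5
5 —HB8→ 5 —bump→ 5 = 5 —(−1)→ 4
4 —HB9→ 4 —bump→ 4 = 4 —(−1)→ 3
3 —HB10→ 3 —bump→ 3 = 3 —(−1)→ 2
2 —HB11→ 2 —bump→ 2 = 2 —(−1)→ 1
1 —HB12→ 1 —bump→ 1 = 1 —(−1)→ 0

6, 6, 6, 6, 5, 4, 3, 2, 1, 0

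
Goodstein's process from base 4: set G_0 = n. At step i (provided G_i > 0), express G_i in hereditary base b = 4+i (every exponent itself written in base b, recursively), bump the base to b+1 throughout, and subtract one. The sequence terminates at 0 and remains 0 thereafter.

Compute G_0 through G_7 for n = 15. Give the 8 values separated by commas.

15, 17, 19, 21, 23, 24, 25, 26

[0] 15 ≡ 3·4 + 3 (base 4). Lift 5: 18. −1: 17.
[1] 17 ≡ 3·5 + 2 (base 5). Lift 6: 20. −1: 19.
[2] 19 ≡ 3·6 + 1 (base 6). Lift 7: 22. −1: 21.
[3] 21 ≡ 3·7 (base 7). Lift 8: 24. −1: 23.
[4] 23 ≡ 2·8 + 7 (base 8). Lift 9: 25. −1: 24.
[5] 24 ≡ 2·9 + 6 (base 9). Lift 10: 26. −1: 25.
[6] 25 ≡ 2·10 + 5 (base 10). Lift 11: 27. −1: 26.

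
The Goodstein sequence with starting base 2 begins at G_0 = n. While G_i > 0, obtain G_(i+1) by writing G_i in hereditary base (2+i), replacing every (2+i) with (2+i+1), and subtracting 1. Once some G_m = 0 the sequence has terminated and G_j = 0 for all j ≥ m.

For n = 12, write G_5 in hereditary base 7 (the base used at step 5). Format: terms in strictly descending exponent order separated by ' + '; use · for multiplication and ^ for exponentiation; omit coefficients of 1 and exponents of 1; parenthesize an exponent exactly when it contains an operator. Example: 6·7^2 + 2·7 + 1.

base 2: 12 = 2^(2 + 1) + 2^2; at 3: 3^(3 + 1) + 3^3 = 108; next = 107
base 3: 107 = 3^(3 + 1) + 2·3^2 + 2·3 + 2; at 4: 4^(4 + 1) + 2·4^2 + 2·4 + 2 = 1066; next = 1065
base 4: 1065 = 4^(4 + 1) + 2·4^2 + 2·4 + 1; at 5: 5^(5 + 1) + 2·5^2 + 2·5 + 1 = 15686; next = 15685
base 5: 15685 = 5^(5 + 1) + 2·5^2 + 2·5; at 6: 6^(6 + 1) + 2·6^2 + 2·6 = 280020; next = 280019
base 6: 280019 = 6^(6 + 1) + 2·6^2 + 6 + 5; at 7: 7^(7 + 1) + 2·7^2 + 7 + 5 = 5764911; next = 5764910
base 7: 5764910 = 7^(7 + 1) + 2·7^2 + 7 + 4; at 8: 8^(8 + 1) + 2·8^2 + 8 + 4 = 134217868; next = 134217867

7^(7 + 1) + 2·7^2 + 7 + 4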